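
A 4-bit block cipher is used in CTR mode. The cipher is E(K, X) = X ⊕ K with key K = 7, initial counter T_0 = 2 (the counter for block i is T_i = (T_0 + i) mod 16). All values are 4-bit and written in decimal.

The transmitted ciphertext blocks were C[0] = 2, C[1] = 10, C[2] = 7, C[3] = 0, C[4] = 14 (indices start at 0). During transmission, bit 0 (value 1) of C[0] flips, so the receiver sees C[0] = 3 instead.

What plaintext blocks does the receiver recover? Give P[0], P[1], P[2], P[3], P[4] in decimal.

P[0] = 6, P[1] = 14, P[2] = 4, P[3] = 2, P[4] = 15

CTR decryption: S_i = E(K, T_i) where T_i is the counter for block i; P_i = C_i ⊕ S_i.
Only C[0] changed, to 3. In CTR, a change in C_i flips the same bit in P_i only; the keystream is unaffected. Decrypting the received ciphertext:
P[0]: T = 2, S = E(K, T) = 5; 3 ⊕ 5 = 6.
P[1]: T = 3, S = E(K, T) = 4; 10 ⊕ 4 = 14.
P[2]: T = 4, S = E(K, T) = 3; 7 ⊕ 3 = 4.
P[3]: T = 5, S = E(K, T) = 2; 0 ⊕ 2 = 2.
P[4]: T = 6, S = E(K, T) = 1; 14 ⊕ 1 = 15.
Blocks that differ from the original plaintext: P[0].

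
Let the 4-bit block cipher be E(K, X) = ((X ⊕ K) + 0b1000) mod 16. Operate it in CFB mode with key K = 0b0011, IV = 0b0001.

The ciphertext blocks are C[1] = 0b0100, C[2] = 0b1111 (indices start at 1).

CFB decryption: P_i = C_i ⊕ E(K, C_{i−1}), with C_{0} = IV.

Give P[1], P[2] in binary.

P[1] = 0b1110, P[2] = 0b0000

P[1]: E(K, 0b0001) = 0b1010; 0b0100 ⊕ 0b1010 = 0b1110.
P[2]: E(K, 0b0100) = 0b1111; 0b1111 ⊕ 0b1111 = 0b0000.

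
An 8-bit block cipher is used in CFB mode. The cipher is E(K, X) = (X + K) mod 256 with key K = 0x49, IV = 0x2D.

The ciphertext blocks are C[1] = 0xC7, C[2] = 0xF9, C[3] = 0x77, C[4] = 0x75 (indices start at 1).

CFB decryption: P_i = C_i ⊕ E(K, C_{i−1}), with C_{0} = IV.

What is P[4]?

P[4]: E(K, 0x77) = 0xC0; 0x75 ⊕ 0xC0 = 0xB5.

P[4] = 0xB5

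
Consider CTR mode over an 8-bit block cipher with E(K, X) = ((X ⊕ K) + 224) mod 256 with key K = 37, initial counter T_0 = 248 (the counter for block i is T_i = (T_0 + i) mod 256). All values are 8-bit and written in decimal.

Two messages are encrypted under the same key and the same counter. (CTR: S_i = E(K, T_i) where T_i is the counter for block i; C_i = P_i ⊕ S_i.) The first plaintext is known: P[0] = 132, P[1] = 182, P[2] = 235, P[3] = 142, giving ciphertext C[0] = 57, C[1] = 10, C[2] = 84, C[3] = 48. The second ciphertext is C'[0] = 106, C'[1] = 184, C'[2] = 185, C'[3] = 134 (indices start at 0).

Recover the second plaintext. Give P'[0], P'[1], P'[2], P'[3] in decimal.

P'[0] = 215, P'[1] = 4, P'[2] = 6, P'[3] = 56

In CTR with a reused counter, both messages share the same keystream S_i, so C_i ⊕ C'_i = P_i ⊕ P'_i and thus P'_i = P_i ⊕ C_i ⊕ C'_i.
P'[0]: 132 ⊕ 57 ⊕ 106 = 215.
P'[1]: 182 ⊕ 10 ⊕ 184 = 4.
P'[2]: 235 ⊕ 84 ⊕ 185 = 6.
P'[3]: 142 ⊕ 48 ⊕ 134 = 56.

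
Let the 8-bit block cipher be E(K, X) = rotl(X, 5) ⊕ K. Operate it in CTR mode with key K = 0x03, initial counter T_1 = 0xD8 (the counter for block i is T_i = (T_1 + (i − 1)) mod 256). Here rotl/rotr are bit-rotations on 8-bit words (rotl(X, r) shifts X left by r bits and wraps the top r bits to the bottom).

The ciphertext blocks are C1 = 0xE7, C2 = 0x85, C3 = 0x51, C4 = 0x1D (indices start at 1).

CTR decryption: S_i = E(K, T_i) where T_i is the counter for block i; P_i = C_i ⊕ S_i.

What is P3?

P3: T = 0xDA, S = E(K, T) = 0x58; 0x51 ⊕ 0x58 = 0x09.

P3 = 0x09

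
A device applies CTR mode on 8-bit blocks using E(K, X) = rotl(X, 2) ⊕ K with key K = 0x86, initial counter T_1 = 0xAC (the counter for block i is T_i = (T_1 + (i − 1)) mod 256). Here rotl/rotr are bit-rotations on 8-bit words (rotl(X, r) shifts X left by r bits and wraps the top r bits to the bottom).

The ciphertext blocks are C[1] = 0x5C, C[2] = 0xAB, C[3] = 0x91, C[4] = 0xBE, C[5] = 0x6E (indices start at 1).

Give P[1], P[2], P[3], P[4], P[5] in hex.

CTR decryption: S_i = E(K, T_i) where T_i is the counter for block i; P_i = C_i ⊕ S_i.
P[1]: T = 0xAC, S = E(K, T) = 0x34; 0x5C ⊕ 0x34 = 0x68.
P[2]: T = 0xAD, S = E(K, T) = 0x30; 0xAB ⊕ 0x30 = 0x9B.
P[3]: T = 0xAE, S = E(K, T) = 0x3C; 0x91 ⊕ 0x3C = 0xAD.
P[4]: T = 0xAF, S = E(K, T) = 0x38; 0xBE ⊕ 0x38 = 0x86.
P[5]: T = 0xB0, S = E(K, T) = 0x44; 0x6E ⊕ 0x44 = 0x2A.

P[1] = 0x68, P[2] = 0x9B, P[3] = 0xAD, P[4] = 0x86, P[5] = 0x2A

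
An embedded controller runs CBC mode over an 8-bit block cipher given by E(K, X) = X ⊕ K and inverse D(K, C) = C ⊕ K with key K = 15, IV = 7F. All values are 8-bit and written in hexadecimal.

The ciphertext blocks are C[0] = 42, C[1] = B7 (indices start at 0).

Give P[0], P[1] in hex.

P[0] = 28, P[1] = E0

CBC decryption: P_i = D(K, C_i) ⊕ C_{i−1}, with C_{−1} = IV.
P[0]: D(K, 42) = 57; 57 ⊕ 7F = 28.
P[1]: D(K, B7) = A2; A2 ⊕ 42 = E0.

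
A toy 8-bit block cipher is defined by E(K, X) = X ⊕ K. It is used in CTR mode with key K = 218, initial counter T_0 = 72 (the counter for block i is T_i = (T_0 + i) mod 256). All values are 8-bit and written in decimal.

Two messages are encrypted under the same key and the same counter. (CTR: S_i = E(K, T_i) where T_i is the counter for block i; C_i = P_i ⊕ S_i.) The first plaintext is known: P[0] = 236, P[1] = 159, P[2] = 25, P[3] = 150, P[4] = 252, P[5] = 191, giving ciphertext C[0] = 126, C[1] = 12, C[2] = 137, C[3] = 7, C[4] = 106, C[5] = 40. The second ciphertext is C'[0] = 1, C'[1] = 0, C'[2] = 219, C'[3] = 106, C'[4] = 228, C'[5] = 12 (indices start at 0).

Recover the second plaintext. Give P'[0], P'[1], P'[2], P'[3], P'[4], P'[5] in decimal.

P'[0] = 147, P'[1] = 147, P'[2] = 75, P'[3] = 251, P'[4] = 114, P'[5] = 155

In CTR with a reused counter, both messages share the same keystream S_i, so C_i ⊕ C'_i = P_i ⊕ P'_i and thus P'_i = P_i ⊕ C_i ⊕ C'_i.
P'[0]: 236 ⊕ 126 ⊕ 1 = 147.
P'[1]: 159 ⊕ 12 ⊕ 0 = 147.
P'[2]: 25 ⊕ 137 ⊕ 219 = 75.
P'[3]: 150 ⊕ 7 ⊕ 106 = 251.
P'[4]: 252 ⊕ 106 ⊕ 228 = 114.
P'[5]: 191 ⊕ 40 ⊕ 12 = 155.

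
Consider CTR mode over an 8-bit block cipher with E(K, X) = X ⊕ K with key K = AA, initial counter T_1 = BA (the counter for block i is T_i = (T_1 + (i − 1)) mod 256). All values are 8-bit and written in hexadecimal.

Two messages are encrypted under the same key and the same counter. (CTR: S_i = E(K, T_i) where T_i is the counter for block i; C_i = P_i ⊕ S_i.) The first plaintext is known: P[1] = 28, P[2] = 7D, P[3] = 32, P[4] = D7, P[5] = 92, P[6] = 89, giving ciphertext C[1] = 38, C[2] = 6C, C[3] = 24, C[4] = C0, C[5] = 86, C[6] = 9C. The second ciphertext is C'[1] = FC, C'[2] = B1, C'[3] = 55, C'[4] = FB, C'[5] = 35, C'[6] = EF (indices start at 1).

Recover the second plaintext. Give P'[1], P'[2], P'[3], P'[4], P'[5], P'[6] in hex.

In CTR with a reused counter, both messages share the same keystream S_i, so C_i ⊕ C'_i = P_i ⊕ P'_i and thus P'_i = P_i ⊕ C_i ⊕ C'_i.
P'[1]: 28 ⊕ 38 ⊕ FC = EC.
P'[2]: 7D ⊕ 6C ⊕ B1 = A0.
P'[3]: 32 ⊕ 24 ⊕ 55 = 43.
P'[4]: D7 ⊕ C0 ⊕ FB = EC.
P'[5]: 92 ⊕ 86 ⊕ 35 = 21.
P'[6]: 89 ⊕ 9C ⊕ EF = FA.

P'[1] = EC, P'[2] = A0, P'[3] = 43, P'[4] = EC, P'[5] = 21, P'[6] = FA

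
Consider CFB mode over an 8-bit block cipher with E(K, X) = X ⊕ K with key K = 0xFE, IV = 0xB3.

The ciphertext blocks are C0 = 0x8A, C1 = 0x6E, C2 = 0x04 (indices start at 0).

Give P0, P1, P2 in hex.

CFB decryption: P_i = C_i ⊕ E(K, C_{i−1}), with C_{−1} = IV.
P0: E(K, 0xB3) = 0x4D; 0x8A ⊕ 0x4D = 0xC7.
P1: E(K, 0x8A) = 0x74; 0x6E ⊕ 0x74 = 0x1A.
P2: E(K, 0x6E) = 0x90; 0x04 ⊕ 0x90 = 0x94.

P0 = 0xC7, P1 = 0x1A, P2 = 0x94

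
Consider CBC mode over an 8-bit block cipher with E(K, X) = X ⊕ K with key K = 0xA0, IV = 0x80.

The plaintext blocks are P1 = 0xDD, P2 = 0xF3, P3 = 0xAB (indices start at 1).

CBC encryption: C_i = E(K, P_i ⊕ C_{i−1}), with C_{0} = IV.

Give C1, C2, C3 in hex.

C1 = 0xFD, C2 = 0xAE, C3 = 0xA5

C1: P1 ⊕ 0x80 = 0x5D; E(K, 0x5D) = 0xFD.
C2: P2 ⊕ 0xFD = 0x0E; E(K, 0x0E) = 0xAE.
C3: P3 ⊕ 0xAE = 0x05; E(K, 0x05) = 0xA5.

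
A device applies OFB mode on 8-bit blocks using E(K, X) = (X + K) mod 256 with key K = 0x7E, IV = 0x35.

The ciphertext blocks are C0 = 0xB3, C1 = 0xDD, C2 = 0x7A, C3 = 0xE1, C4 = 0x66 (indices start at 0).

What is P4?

P4 = 0xCD

OFB decryption: S_i = E(K, S_{i−1}) with S_{−1} = IV; P_i = C_i ⊕ S_i.
P0: S = E(K, 0x35) = 0xB3; 0xB3 ⊕ 0xB3 = 0x00.
P1: S = E(K, 0xB3) = 0x31; 0xDD ⊕ 0x31 = 0xEC.
P2: S = E(K, 0x31) = 0xAF; 0x7A ⊕ 0xAF = 0xD5.
P3: S = E(K, 0xAF) = 0x2D; 0xE1 ⊕ 0x2D = 0xCC.
P4: S = E(K, 0x2D) = 0xAB; 0x66 ⊕ 0xAB = 0xCD.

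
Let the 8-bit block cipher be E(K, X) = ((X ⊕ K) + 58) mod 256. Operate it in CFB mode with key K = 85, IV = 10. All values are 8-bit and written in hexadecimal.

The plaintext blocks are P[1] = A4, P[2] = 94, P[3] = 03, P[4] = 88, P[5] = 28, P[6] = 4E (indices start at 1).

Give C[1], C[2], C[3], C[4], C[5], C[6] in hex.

C[1] = 49, C[2] = B0, C[3] = 8E, C[4] = EB, C[5] = EE, C[6] = 8D

CFB encryption: C_i = P_i ⊕ E(K, C_{i−1}), with C_{0} = IV.
C[1]: E(K, 10) = ED; A4 ⊕ ED = 49.
C[2]: E(K, 49) = 24; 94 ⊕ 24 = B0.
C[3]: E(K, B0) = 8D; 03 ⊕ 8D = 8E.
C[4]: E(K, 8E) = 63; 88 ⊕ 63 = EB.
C[5]: E(K, EB) = C6; 28 ⊕ C6 = EE.
C[6]: E(K, EE) = C3; 4E ⊕ C3 = 8D.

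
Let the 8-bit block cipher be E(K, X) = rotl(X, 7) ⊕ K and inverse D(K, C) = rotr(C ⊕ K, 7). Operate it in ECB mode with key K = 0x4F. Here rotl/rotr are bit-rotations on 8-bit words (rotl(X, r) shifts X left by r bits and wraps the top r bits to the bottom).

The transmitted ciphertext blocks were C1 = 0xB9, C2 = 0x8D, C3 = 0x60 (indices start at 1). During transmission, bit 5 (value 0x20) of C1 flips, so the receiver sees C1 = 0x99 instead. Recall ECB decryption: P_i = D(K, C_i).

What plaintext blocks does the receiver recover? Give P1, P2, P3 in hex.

P1 = 0xAD, P2 = 0x85, P3 = 0x5E

Only C1 changed, to 0x99. In ECB, a change in C_i affects only P_i. Decrypting the received ciphertext:
P1: D(K, 0x99) = 0xAD.
P2: D(K, 0x8D) = 0x85.
P3: D(K, 0x60) = 0x5E.
Blocks that differ from the original plaintext: P1.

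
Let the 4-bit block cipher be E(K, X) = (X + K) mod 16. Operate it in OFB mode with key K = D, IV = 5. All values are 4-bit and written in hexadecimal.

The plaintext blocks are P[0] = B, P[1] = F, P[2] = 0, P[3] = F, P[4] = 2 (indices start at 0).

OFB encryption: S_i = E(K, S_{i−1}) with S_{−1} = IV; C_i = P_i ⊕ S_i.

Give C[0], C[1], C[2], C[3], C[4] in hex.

C[0] = 9, C[1] = 0, C[2] = C, C[3] = 6, C[4] = 4

C[0]: S = E(K, 5) = 2; B ⊕ 2 = 9.
C[1]: S = E(K, 2) = F; F ⊕ F = 0.
C[2]: S = E(K, F) = C; 0 ⊕ C = C.
C[3]: S = E(K, C) = 9; F ⊕ 9 = 6.
C[4]: S = E(K, 9) = 6; 2 ⊕ 6 = 4.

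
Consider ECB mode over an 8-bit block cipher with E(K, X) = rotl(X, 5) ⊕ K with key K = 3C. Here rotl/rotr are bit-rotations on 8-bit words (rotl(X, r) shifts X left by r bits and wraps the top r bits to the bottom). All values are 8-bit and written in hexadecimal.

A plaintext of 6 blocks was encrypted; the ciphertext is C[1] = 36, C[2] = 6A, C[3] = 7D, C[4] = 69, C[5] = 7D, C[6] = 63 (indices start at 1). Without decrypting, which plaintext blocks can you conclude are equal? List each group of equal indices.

P[3] = P[5]

ECB encrypts each block independently with the same key, so equal ciphertext blocks imply equal plaintext blocks.
C[3] = C[5] = 7D, so P[3] = P[5].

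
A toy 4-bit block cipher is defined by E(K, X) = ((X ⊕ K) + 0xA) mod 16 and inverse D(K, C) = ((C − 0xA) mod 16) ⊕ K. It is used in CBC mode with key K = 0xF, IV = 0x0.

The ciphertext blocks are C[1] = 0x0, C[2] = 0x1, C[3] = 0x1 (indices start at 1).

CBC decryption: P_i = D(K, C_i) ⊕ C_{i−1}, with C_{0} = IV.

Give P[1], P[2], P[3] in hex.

P[1]: D(K, 0x0) = 0x9; 0x9 ⊕ 0x0 = 0x9.
P[2]: D(K, 0x1) = 0x8; 0x8 ⊕ 0x0 = 0x8.
P[3]: D(K, 0x1) = 0x8; 0x8 ⊕ 0x1 = 0x9.

P[1] = 0x9, P[2] = 0x8, P[3] = 0x9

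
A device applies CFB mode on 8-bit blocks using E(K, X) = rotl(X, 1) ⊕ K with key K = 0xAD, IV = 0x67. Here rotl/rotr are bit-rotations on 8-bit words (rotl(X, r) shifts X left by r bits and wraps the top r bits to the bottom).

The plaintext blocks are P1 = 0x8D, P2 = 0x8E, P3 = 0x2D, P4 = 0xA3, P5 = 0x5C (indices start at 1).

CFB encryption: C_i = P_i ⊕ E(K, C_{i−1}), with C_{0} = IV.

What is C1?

C1: E(K, 0x67) = 0x63; 0x8D ⊕ 0x63 = 0xEE.

C1 = 0xEE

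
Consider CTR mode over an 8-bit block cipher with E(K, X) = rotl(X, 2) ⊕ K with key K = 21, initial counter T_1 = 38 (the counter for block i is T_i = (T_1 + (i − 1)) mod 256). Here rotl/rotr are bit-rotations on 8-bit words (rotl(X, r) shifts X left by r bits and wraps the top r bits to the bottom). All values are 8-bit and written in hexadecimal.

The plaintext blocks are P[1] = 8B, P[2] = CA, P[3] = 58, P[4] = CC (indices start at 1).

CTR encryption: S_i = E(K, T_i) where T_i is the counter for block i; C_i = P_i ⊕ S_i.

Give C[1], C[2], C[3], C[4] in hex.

C[1] = 4A, C[2] = 0F, C[3] = 91, C[4] = 01

C[1]: T = 38, S = E(K, T) = C1; 8B ⊕ C1 = 4A.
C[2]: T = 39, S = E(K, T) = C5; CA ⊕ C5 = 0F.
C[3]: T = 3A, S = E(K, T) = C9; 58 ⊕ C9 = 91.
C[4]: T = 3B, S = E(K, T) = CD; CC ⊕ CD = 01.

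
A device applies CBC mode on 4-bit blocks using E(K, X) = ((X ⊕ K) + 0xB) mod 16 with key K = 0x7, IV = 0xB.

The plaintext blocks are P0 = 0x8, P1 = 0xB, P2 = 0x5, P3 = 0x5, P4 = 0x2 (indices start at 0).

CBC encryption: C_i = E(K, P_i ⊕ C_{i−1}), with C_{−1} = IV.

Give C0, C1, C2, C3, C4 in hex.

C0 = 0xF, C1 = 0xE, C2 = 0x7, C3 = 0x0, C4 = 0x0

C0: P0 ⊕ 0xB = 0x3; E(K, 0x3) = 0xF.
C1: P1 ⊕ 0xF = 0x4; E(K, 0x4) = 0xE.
C2: P2 ⊕ 0xE = 0xB; E(K, 0xB) = 0x7.
C3: P3 ⊕ 0x7 = 0x2; E(K, 0x2) = 0x0.
C4: P4 ⊕ 0x0 = 0x2; E(K, 0x2) = 0x0.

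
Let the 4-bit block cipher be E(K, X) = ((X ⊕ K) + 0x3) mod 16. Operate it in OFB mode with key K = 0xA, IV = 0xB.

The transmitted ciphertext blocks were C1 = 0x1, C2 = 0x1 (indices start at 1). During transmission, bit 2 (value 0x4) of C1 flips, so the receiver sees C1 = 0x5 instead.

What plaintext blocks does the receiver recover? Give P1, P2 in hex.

P1 = 0x1, P2 = 0x0

OFB decryption: S_i = E(K, S_{i−1}) with S_{0} = IV; P_i = C_i ⊕ S_i.
Only C1 changed, to 0x5. In OFB, a change in C_i flips the same bit in P_i only; the keystream is unaffected. Decrypting the received ciphertext:
P1: S = E(K, 0xB) = 0x4; 0x5 ⊕ 0x4 = 0x1.
P2: S = E(K, 0x4) = 0x1; 0x1 ⊕ 0x1 = 0x0.
Blocks that differ from the original plaintext: P1.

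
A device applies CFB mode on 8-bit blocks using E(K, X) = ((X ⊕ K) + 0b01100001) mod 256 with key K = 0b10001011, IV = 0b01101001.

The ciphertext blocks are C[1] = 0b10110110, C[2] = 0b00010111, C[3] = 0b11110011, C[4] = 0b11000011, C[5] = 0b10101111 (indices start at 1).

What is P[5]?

CFB decryption: P_i = C_i ⊕ E(K, C_{i−1}), with C_{0} = IV.
P[5]: E(K, 0b11000011) = 0b10101001; 0b10101111 ⊕ 0b10101001 = 0b00000110.

P[5] = 0b00000110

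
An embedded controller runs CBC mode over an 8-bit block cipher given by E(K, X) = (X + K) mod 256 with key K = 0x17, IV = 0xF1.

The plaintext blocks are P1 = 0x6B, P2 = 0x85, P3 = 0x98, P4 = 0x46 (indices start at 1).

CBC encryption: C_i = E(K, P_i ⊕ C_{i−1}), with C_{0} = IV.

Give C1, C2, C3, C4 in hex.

C1: P1 ⊕ 0xF1 = 0x9A; E(K, 0x9A) = 0xB1.
C2: P2 ⊕ 0xB1 = 0x34; E(K, 0x34) = 0x4B.
C3: P3 ⊕ 0x4B = 0xD3; E(K, 0xD3) = 0xEA.
C4: P4 ⊕ 0xEA = 0xAC; E(K, 0xAC) = 0xC3.

C1 = 0xB1, C2 = 0x4B, C3 = 0xEA, C4 = 0xC3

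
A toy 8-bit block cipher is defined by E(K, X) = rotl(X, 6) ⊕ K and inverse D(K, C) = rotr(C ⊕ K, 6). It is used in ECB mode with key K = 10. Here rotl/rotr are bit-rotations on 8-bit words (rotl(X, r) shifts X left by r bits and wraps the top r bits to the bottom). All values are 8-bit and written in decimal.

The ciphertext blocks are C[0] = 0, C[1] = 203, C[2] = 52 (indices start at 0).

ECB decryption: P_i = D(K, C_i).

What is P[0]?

P[0]: D(K, 0) = 40.

P[0] = 40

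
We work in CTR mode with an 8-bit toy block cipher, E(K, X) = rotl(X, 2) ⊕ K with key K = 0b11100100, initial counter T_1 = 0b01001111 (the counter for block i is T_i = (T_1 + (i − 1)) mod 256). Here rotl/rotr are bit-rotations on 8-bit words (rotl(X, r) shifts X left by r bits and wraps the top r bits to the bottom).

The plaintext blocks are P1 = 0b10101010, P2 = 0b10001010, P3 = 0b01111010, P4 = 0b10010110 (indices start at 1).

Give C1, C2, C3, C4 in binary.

CTR encryption: S_i = E(K, T_i) where T_i is the counter for block i; C_i = P_i ⊕ S_i.
C1: T = 0b01001111, S = E(K, T) = 0b11011001; 0b10101010 ⊕ 0b11011001 = 0b01110011.
C2: T = 0b01010000, S = E(K, T) = 0b10100101; 0b10001010 ⊕ 0b10100101 = 0b00101111.
C3: T = 0b01010001, S = E(K, T) = 0b10100001; 0b01111010 ⊕ 0b10100001 = 0b11011011.
C4: T = 0b01010010, S = E(K, T) = 0b10101101; 0b10010110 ⊕ 0b10101101 = 0b00111011.

C1 = 0b01110011, C2 = 0b00101111, C3 = 0b11011011, C4 = 0b00111011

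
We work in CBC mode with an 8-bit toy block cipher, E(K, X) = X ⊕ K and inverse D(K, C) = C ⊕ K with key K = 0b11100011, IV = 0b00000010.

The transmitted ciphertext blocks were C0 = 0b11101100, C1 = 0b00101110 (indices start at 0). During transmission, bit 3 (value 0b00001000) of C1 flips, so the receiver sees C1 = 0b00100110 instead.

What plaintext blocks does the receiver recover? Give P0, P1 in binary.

P0 = 0b00001101, P1 = 0b00101001

CBC decryption: P_i = D(K, C_i) ⊕ C_{i−1}, with C_{−1} = IV.
Only C1 changed, to 0b00100110. In CBC, a change in C_i garbles P_i and flips the same bit in P_{i+1}. Decrypting the received ciphertext:
P0: D(K, 0b11101100) = 0b00001111; 0b00001111 ⊕ 0b00000010 = 0b00001101.
P1: D(K, 0b00100110) = 0b11000101; 0b11000101 ⊕ 0b11101100 = 0b00101001.
Blocks that differ from the original plaintext: P1.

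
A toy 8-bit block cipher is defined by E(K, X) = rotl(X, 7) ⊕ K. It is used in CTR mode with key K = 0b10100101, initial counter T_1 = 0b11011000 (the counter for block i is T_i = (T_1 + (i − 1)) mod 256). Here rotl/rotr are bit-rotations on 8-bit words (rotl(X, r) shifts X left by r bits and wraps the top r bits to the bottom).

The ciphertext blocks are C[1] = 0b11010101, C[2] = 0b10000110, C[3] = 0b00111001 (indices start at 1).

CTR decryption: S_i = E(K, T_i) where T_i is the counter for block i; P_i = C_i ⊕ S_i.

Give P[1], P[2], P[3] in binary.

P[1]: T = 0b11011000, S = E(K, T) = 0b11001001; 0b11010101 ⊕ 0b11001001 = 0b00011100.
P[2]: T = 0b11011001, S = E(K, T) = 0b01001001; 0b10000110 ⊕ 0b01001001 = 0b11001111.
P[3]: T = 0b11011010, S = E(K, T) = 0b11001000; 0b00111001 ⊕ 0b11001000 = 0b11110001.

P[1] = 0b00011100, P[2] = 0b11001111, P[3] = 0b11110001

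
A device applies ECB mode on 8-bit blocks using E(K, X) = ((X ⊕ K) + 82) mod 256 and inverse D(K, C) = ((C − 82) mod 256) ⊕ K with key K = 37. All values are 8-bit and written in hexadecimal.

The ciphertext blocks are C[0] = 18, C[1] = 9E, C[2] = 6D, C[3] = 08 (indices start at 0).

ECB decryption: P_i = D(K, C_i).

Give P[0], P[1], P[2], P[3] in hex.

P[0]: D(K, 18) = A1.
P[1]: D(K, 9E) = 2B.
P[2]: D(K, 6D) = DC.
P[3]: D(K, 08) = B1.

P[0] = A1, P[1] = 2B, P[2] = DC, P[3] = B1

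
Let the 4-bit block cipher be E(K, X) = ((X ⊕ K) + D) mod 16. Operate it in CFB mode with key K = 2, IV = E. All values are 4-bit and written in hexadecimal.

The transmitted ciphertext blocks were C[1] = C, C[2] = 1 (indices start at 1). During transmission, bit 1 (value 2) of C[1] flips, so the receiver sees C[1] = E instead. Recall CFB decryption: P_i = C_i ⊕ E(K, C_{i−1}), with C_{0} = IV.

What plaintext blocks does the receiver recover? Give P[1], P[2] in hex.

Only C[1] changed, to E. In CFB, a change in C_i flips the same bit in P_i and garbles P_{i+1}. Decrypting the received ciphertext:
P[1]: E(K, E) = 9; E ⊕ 9 = 7.
P[2]: E(K, E) = 9; 1 ⊕ 9 = 8.
Blocks that differ from the original plaintext: P[1], P[2].

P[1] = 7, P[2] = 8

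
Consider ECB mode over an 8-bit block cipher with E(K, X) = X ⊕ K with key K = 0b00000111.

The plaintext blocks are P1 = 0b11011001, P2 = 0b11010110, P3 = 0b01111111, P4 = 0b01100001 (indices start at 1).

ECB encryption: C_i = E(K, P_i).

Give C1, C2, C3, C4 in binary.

C1: E(K, 0b11011001) = 0b11011110.
C2: E(K, 0b11010110) = 0b11010001.
C3: E(K, 0b01111111) = 0b01111000.
C4: E(K, 0b01100001) = 0b01100110.

C1 = 0b11011110, C2 = 0b11010001, C3 = 0b01111000, C4 = 0b01100110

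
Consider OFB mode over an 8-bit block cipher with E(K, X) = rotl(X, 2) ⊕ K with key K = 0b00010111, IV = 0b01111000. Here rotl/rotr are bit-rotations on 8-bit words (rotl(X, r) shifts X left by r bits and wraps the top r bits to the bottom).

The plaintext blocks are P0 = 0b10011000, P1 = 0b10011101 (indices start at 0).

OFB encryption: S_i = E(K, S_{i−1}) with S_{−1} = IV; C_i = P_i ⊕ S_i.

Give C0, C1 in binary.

C0: S = E(K, 0b01111000) = 0b11110110; 0b10011000 ⊕ 0b11110110 = 0b01101110.
C1: S = E(K, 0b11110110) = 0b11001100; 0b10011101 ⊕ 0b11001100 = 0b01010001.

C0 = 0b01101110, C1 = 0b01010001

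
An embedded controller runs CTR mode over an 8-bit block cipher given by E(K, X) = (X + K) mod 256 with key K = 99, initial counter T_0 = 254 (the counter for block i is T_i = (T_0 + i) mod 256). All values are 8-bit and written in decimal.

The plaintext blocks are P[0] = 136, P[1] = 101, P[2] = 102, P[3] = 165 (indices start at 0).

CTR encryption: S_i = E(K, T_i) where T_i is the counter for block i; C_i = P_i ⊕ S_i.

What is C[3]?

C[3] = 193

C[0]: T = 254, S = E(K, T) = 97; 136 ⊕ 97 = 233.
C[1]: T = 255, S = E(K, T) = 98; 101 ⊕ 98 = 7.
C[2]: T = 0, S = E(K, T) = 99; 102 ⊕ 99 = 5.
C[3]: T = 1, S = E(K, T) = 100; 165 ⊕ 100 = 193.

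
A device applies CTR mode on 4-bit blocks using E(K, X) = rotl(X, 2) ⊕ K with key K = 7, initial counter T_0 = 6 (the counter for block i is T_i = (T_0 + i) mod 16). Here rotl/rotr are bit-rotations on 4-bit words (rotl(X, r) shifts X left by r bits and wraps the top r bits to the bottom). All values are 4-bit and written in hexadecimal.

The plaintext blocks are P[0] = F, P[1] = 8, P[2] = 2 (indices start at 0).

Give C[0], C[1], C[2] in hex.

C[0] = 1, C[1] = 2, C[2] = 7

CTR encryption: S_i = E(K, T_i) where T_i is the counter for block i; C_i = P_i ⊕ S_i.
C[0]: T = 6, S = E(K, T) = E; F ⊕ E = 1.
C[1]: T = 7, S = E(K, T) = A; 8 ⊕ A = 2.
C[2]: T = 8, S = E(K, T) = 5; 2 ⊕ 5 = 7.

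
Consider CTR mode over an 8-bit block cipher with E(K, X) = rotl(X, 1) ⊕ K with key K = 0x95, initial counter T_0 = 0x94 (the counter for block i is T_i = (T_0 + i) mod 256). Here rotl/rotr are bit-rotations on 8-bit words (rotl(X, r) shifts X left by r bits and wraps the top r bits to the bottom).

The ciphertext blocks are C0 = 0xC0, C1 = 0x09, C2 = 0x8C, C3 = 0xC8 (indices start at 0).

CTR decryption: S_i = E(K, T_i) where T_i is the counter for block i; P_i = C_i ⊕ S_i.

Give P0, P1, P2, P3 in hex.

P0: T = 0x94, S = E(K, T) = 0xBC; 0xC0 ⊕ 0xBC = 0x7C.
P1: T = 0x95, S = E(K, T) = 0xBE; 0x09 ⊕ 0xBE = 0xB7.
P2: T = 0x96, S = E(K, T) = 0xB8; 0x8C ⊕ 0xB8 = 0x34.
P3: T = 0x97, S = E(K, T) = 0xBA; 0xC8 ⊕ 0xBA = 0x72.

P0 = 0x7C, P1 = 0xB7, P2 = 0x34, P3 = 0x72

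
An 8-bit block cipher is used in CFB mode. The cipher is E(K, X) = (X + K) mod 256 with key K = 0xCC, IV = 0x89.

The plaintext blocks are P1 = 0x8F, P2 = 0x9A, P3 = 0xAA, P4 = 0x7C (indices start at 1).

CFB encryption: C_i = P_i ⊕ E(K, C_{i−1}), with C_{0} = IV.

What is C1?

C1: E(K, 0x89) = 0x55; 0x8F ⊕ 0x55 = 0xDA.

C1 = 0xDA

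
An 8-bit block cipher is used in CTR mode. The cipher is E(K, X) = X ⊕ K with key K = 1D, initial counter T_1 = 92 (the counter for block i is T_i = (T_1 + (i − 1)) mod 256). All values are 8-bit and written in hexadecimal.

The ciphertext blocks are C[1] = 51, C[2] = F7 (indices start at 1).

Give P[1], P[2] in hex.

P[1] = DE, P[2] = 79

CTR decryption: S_i = E(K, T_i) where T_i is the counter for block i; P_i = C_i ⊕ S_i.
P[1]: T = 92, S = E(K, T) = 8F; 51 ⊕ 8F = DE.
P[2]: T = 93, S = E(K, T) = 8E; F7 ⊕ 8E = 79.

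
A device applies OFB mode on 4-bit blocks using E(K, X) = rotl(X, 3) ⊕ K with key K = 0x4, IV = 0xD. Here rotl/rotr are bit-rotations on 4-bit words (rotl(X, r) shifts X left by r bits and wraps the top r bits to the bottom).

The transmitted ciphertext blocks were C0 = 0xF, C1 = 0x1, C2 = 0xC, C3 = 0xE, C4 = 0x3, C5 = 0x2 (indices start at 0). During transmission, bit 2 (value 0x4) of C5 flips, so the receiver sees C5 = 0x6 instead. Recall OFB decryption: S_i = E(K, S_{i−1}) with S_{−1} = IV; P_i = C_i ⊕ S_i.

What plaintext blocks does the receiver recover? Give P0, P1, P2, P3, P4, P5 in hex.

Only C5 changed, to 0x6. In OFB, a change in C_i flips the same bit in P_i only; the keystream is unaffected. Decrypting the received ciphertext:
P0: S = E(K, 0xD) = 0xA; 0xF ⊕ 0xA = 0x5.
P1: S = E(K, 0xA) = 0x1; 0x1 ⊕ 0x1 = 0x0.
P2: S = E(K, 0x1) = 0xC; 0xC ⊕ 0xC = 0x0.
P3: S = E(K, 0xC) = 0x2; 0xE ⊕ 0x2 = 0xC.
P4: S = E(K, 0x2) = 0x5; 0x3 ⊕ 0x5 = 0x6.
P5: S = E(K, 0x5) = 0xE; 0x6 ⊕ 0xE = 0x8.
Blocks that differ from the original plaintext: P5.

P0 = 0x5, P1 = 0x0, P2 = 0x0, P3 = 0xC, P4 = 0x6, P5 = 0x8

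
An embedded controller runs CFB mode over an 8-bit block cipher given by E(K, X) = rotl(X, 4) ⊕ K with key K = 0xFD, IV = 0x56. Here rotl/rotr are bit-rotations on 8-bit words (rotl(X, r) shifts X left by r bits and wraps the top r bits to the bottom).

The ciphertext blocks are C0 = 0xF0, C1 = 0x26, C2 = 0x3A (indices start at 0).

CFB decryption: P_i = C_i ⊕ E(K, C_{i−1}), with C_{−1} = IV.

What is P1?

P1 = 0xD4

P1: E(K, 0xF0) = 0xF2; 0x26 ⊕ 0xF2 = 0xD4.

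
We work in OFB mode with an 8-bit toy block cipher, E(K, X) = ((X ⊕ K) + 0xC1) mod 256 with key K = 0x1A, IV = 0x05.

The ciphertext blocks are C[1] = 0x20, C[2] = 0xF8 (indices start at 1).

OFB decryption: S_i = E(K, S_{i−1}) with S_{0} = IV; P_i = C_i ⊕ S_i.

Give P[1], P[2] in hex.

P[1] = 0xC0, P[2] = 0x43

P[1]: S = E(K, 0x05) = 0xE0; 0x20 ⊕ 0xE0 = 0xC0.
P[2]: S = E(K, 0xE0) = 0xBB; 0xF8 ⊕ 0xBB = 0x43.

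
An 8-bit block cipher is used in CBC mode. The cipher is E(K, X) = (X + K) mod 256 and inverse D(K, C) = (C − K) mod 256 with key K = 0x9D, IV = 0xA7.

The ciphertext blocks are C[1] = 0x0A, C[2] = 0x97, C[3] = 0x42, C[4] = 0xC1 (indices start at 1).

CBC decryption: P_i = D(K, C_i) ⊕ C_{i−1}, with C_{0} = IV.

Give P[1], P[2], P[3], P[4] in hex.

P[1] = 0xCA, P[2] = 0xF0, P[3] = 0x32, P[4] = 0x66

P[1]: D(K, 0x0A) = 0x6D; 0x6D ⊕ 0xA7 = 0xCA.
P[2]: D(K, 0x97) = 0xFA; 0xFA ⊕ 0x0A = 0xF0.
P[3]: D(K, 0x42) = 0xA5; 0xA5 ⊕ 0x97 = 0x32.
P[4]: D(K, 0xC1) = 0x24; 0x24 ⊕ 0x42 = 0x66.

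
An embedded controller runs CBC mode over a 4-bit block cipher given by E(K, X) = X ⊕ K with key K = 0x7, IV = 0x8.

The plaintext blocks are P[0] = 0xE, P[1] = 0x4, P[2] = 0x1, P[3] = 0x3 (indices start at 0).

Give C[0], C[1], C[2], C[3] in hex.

C[0] = 0x1, C[1] = 0x2, C[2] = 0x4, C[3] = 0x0

CBC encryption: C_i = E(K, P_i ⊕ C_{i−1}), with C_{−1} = IV.
C[0]: P[0] ⊕ 0x8 = 0x6; E(K, 0x6) = 0x1.
C[1]: P[1] ⊕ 0x1 = 0x5; E(K, 0x5) = 0x2.
C[2]: P[2] ⊕ 0x2 = 0x3; E(K, 0x3) = 0x4.
C[3]: P[3] ⊕ 0x4 = 0x7; E(K, 0x7) = 0x0.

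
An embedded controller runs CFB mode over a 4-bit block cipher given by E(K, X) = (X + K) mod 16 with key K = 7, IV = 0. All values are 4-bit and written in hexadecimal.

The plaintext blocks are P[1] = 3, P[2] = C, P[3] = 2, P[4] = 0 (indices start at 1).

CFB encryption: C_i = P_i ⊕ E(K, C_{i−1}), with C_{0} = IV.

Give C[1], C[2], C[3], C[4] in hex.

C[1]: E(K, 0) = 7; 3 ⊕ 7 = 4.
C[2]: E(K, 4) = B; C ⊕ B = 7.
C[3]: E(K, 7) = E; 2 ⊕ E = C.
C[4]: E(K, C) = 3; 0 ⊕ 3 = 3.

C[1] = 4, C[2] = 7, C[3] = C, C[4] = 3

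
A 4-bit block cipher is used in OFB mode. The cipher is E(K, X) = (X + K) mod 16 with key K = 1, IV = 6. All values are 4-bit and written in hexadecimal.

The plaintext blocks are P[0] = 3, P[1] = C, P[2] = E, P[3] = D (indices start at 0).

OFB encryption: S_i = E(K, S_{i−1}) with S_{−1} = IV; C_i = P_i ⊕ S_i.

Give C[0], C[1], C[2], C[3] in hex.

C[0] = 4, C[1] = 4, C[2] = 7, C[3] = 7

C[0]: S = E(K, 6) = 7; 3 ⊕ 7 = 4.
C[1]: S = E(K, 7) = 8; C ⊕ 8 = 4.
C[2]: S = E(K, 8) = 9; E ⊕ 9 = 7.
C[3]: S = E(K, 9) = A; D ⊕ A = 7.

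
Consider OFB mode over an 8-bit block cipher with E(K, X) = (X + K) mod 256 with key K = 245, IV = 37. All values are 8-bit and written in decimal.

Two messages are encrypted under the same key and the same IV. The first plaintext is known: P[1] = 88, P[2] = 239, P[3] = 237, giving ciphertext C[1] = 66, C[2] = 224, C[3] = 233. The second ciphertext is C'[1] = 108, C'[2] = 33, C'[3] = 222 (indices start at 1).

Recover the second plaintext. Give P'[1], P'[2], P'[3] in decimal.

In OFB with a reused IV, both messages share the same keystream S_i, so C_i ⊕ C'_i = P_i ⊕ P'_i and thus P'_i = P_i ⊕ C_i ⊕ C'_i.
P'[1]: 88 ⊕ 66 ⊕ 108 = 118.
P'[2]: 239 ⊕ 224 ⊕ 33 = 46.
P'[3]: 237 ⊕ 233 ⊕ 222 = 218.

P'[1] = 118, P'[2] = 46, P'[3] = 218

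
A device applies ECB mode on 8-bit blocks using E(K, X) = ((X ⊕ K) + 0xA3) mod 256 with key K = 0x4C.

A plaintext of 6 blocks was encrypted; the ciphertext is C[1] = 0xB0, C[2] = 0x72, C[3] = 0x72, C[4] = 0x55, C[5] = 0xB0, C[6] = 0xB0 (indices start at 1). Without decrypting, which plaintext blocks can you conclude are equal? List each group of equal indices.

ECB encrypts each block independently with the same key, so equal ciphertext blocks imply equal plaintext blocks.
C[1] = C[5] = C[6] = 0xB0, so P[1] = P[5] = P[6].
C[2] = C[3] = 0x72, so P[2] = P[3].

P[1] = P[5] = P[6]; P[2] = P[3]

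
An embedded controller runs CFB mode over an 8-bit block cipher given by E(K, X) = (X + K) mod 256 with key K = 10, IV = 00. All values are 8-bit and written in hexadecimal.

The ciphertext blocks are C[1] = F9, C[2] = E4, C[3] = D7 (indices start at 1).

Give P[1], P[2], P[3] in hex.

CFB decryption: P_i = C_i ⊕ E(K, C_{i−1}), with C_{0} = IV.
P[1]: E(K, 00) = 10; F9 ⊕ 10 = E9.
P[2]: E(K, F9) = 09; E4 ⊕ 09 = ED.
P[3]: E(K, E4) = F4; D7 ⊕ F4 = 23.

P[1] = E9, P[2] = ED, P[3] = 23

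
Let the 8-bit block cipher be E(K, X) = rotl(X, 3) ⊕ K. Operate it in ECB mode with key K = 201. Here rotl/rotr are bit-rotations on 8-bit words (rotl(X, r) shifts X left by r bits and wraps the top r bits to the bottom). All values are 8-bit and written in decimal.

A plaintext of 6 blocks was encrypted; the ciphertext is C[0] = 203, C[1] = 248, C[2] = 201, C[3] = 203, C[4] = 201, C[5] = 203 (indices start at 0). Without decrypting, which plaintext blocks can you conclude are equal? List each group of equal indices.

P[0] = P[3] = P[5]; P[2] = P[4]

ECB encrypts each block independently with the same key, so equal ciphertext blocks imply equal plaintext blocks.
C[0] = C[3] = C[5] = 203, so P[0] = P[3] = P[5].
C[2] = C[4] = 201, so P[2] = P[4].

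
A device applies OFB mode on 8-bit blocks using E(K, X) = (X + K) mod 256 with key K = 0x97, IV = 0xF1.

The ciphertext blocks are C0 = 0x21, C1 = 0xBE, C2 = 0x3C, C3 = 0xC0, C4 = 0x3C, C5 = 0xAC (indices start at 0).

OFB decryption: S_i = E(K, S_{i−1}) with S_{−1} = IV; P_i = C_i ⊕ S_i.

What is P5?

P5 = 0xD7

P0: S = E(K, 0xF1) = 0x88; 0x21 ⊕ 0x88 = 0xA9.
P1: S = E(K, 0x88) = 0x1F; 0xBE ⊕ 0x1F = 0xA1.
P2: S = E(K, 0x1F) = 0xB6; 0x3C ⊕ 0xB6 = 0x8A.
P3: S = E(K, 0xB6) = 0x4D; 0xC0 ⊕ 0x4D = 0x8D.
P4: S = E(K, 0x4D) = 0xE4; 0x3C ⊕ 0xE4 = 0xD8.
P5: S = E(K, 0xE4) = 0x7B; 0xAC ⊕ 0x7B = 0xD7.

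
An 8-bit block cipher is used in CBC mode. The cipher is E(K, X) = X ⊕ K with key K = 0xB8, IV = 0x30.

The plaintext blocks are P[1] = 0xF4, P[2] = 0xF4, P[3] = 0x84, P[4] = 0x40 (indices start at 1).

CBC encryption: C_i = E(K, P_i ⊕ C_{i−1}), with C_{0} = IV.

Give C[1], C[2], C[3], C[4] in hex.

C[1]: P[1] ⊕ 0x30 = 0xC4; E(K, 0xC4) = 0x7C.
C[2]: P[2] ⊕ 0x7C = 0x88; E(K, 0x88) = 0x30.
C[3]: P[3] ⊕ 0x30 = 0xB4; E(K, 0xB4) = 0x0C.
C[4]: P[4] ⊕ 0x0C = 0x4C; E(K, 0x4C) = 0xF4.

C[1] = 0x7C, C[2] = 0x30, C[3] = 0x0C, C[4] = 0xF4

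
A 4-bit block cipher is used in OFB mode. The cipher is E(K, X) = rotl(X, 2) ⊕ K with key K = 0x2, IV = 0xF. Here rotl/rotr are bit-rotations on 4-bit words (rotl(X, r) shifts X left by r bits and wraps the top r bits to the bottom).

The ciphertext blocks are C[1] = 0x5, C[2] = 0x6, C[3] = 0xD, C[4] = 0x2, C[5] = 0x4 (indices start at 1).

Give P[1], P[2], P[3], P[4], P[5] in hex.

P[1] = 0x8, P[2] = 0x3, P[3] = 0xA, P[4] = 0xD, P[5] = 0x9

OFB decryption: S_i = E(K, S_{i−1}) with S_{0} = IV; P_i = C_i ⊕ S_i.
P[1]: S = E(K, 0xF) = 0xD; 0x5 ⊕ 0xD = 0x8.
P[2]: S = E(K, 0xD) = 0x5; 0x6 ⊕ 0x5 = 0x3.
P[3]: S = E(K, 0x5) = 0x7; 0xD ⊕ 0x7 = 0xA.
P[4]: S = E(K, 0x7) = 0xF; 0x2 ⊕ 0xF = 0xD.
P[5]: S = E(K, 0xF) = 0xD; 0x4 ⊕ 0xD = 0x9.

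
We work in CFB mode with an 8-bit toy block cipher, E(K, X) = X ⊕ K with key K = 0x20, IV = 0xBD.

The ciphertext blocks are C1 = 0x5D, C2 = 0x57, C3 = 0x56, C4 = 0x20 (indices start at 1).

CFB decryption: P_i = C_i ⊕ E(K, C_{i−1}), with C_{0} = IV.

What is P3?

P3 = 0x21

P3: E(K, 0x57) = 0x77; 0x56 ⊕ 0x77 = 0x21.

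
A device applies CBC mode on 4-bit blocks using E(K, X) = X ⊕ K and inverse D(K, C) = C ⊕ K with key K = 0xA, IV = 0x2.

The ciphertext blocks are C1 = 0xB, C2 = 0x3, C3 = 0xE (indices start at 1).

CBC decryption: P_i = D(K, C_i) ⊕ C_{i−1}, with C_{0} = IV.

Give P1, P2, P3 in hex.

P1: D(K, 0xB) = 0x1; 0x1 ⊕ 0x2 = 0x3.
P2: D(K, 0x3) = 0x9; 0x9 ⊕ 0xB = 0x2.
P3: D(K, 0xE) = 0x4; 0x4 ⊕ 0x3 = 0x7.

P1 = 0x3, P2 = 0x2, P3 = 0x7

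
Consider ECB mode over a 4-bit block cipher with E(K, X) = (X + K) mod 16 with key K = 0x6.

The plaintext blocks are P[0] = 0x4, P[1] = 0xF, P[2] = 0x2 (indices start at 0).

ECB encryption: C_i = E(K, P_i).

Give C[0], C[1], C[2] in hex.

C[0] = 0xA, C[1] = 0x5, C[2] = 0x8

C[0]: E(K, 0x4) = 0xA.
C[1]: E(K, 0xF) = 0x5.
C[2]: E(K, 0x2) = 0x8.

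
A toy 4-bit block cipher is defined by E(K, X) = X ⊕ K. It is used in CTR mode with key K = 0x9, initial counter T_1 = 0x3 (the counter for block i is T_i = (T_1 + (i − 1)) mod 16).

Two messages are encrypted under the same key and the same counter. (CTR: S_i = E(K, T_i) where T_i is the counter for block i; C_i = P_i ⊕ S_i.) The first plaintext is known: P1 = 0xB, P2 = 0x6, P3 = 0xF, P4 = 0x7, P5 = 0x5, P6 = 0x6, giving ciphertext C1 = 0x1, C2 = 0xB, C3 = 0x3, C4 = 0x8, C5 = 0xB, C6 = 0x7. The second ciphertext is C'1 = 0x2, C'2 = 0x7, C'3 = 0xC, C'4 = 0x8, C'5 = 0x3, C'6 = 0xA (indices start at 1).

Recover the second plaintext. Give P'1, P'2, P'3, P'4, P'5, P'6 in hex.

P'1 = 0x8, P'2 = 0xA, P'3 = 0x0, P'4 = 0x7, P'5 = 0xD, P'6 = 0xB

In CTR with a reused counter, both messages share the same keystream S_i, so C_i ⊕ C'_i = P_i ⊕ P'_i and thus P'_i = P_i ⊕ C_i ⊕ C'_i.
P'1: 0xB ⊕ 0x1 ⊕ 0x2 = 0x8.
P'2: 0x6 ⊕ 0xB ⊕ 0x7 = 0xA.
P'3: 0xF ⊕ 0x3 ⊕ 0xC = 0x0.
P'4: 0x7 ⊕ 0x8 ⊕ 0x8 = 0x7.
P'5: 0x5 ⊕ 0xB ⊕ 0x3 = 0xD.
P'6: 0x6 ⊕ 0x7 ⊕ 0xA = 0xB.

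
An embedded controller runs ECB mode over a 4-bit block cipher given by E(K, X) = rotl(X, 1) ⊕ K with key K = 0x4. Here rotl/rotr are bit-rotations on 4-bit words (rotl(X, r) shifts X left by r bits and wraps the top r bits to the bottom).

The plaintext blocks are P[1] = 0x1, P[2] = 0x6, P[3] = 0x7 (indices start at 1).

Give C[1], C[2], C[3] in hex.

ECB encryption: C_i = E(K, P_i).
C[1]: E(K, 0x1) = 0x6.
C[2]: E(K, 0x6) = 0x8.
C[3]: E(K, 0x7) = 0xA.

C[1] = 0x6, C[2] = 0x8, C[3] = 0xA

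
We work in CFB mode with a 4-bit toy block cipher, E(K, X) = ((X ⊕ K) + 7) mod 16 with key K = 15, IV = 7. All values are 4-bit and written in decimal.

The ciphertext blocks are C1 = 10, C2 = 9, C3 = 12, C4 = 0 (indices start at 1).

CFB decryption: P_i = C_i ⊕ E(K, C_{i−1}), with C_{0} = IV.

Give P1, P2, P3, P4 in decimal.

P1: E(K, 7) = 15; 10 ⊕ 15 = 5.
P2: E(K, 10) = 12; 9 ⊕ 12 = 5.
P3: E(K, 9) = 13; 12 ⊕ 13 = 1.
P4: E(K, 12) = 10; 0 ⊕ 10 = 10.

P1 = 5, P2 = 5, P3 = 1, P4 = 10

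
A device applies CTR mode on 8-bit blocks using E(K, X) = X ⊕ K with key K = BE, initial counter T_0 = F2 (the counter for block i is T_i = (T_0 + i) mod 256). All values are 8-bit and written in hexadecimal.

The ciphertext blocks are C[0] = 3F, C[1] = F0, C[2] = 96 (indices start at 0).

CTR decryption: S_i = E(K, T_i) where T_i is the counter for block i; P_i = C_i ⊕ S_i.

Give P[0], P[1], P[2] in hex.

P[0]: T = F2, S = E(K, T) = 4C; 3F ⊕ 4C = 73.
P[1]: T = F3, S = E(K, T) = 4D; F0 ⊕ 4D = BD.
P[2]: T = F4, S = E(K, T) = 4A; 96 ⊕ 4A = DC.

P[0] = 73, P[1] = BD, P[2] = DC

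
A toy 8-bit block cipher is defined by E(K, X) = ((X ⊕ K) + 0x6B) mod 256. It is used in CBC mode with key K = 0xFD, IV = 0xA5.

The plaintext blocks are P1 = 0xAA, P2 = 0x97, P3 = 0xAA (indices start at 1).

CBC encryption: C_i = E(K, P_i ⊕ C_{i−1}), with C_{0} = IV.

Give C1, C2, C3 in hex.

C1: P1 ⊕ 0xA5 = 0x0F; E(K, 0x0F) = 0x5D.
C2: P2 ⊕ 0x5D = 0xCA; E(K, 0xCA) = 0xA2.
C3: P3 ⊕ 0xA2 = 0x08; E(K, 0x08) = 0x60.

C1 = 0x5D, C2 = 0xA2, C3 = 0x60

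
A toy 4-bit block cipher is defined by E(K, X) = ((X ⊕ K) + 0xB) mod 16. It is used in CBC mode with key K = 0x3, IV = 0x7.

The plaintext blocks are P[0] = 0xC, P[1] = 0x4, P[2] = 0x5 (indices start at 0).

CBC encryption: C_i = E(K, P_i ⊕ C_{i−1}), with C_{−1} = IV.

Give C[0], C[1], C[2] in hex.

C[0] = 0x3, C[1] = 0xF, C[2] = 0x4

C[0]: P[0] ⊕ 0x7 = 0xB; E(K, 0xB) = 0x3.
C[1]: P[1] ⊕ 0x3 = 0x7; E(K, 0x7) = 0xF.
C[2]: P[2] ⊕ 0xF = 0xA; E(K, 0xA) = 0x4.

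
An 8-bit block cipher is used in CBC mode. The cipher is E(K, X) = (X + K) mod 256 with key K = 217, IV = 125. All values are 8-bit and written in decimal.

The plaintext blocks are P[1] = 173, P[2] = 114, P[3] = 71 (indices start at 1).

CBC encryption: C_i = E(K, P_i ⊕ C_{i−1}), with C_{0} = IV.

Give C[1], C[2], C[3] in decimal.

C[1] = 169, C[2] = 180, C[3] = 204

C[1]: P[1] ⊕ 125 = 208; E(K, 208) = 169.
C[2]: P[2] ⊕ 169 = 219; E(K, 219) = 180.
C[3]: P[3] ⊕ 180 = 243; E(K, 243) = 204.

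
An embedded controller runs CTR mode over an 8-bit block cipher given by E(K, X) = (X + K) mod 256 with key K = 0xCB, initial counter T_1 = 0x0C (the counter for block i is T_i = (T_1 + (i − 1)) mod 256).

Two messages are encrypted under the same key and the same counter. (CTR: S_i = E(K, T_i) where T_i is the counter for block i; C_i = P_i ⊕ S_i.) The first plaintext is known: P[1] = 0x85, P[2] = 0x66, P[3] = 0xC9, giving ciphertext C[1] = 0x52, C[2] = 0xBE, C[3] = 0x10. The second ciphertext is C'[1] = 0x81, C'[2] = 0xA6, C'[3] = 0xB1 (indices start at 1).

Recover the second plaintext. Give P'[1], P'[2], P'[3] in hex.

In CTR with a reused counter, both messages share the same keystream S_i, so C_i ⊕ C'_i = P_i ⊕ P'_i and thus P'_i = P_i ⊕ C_i ⊕ C'_i.
P'[1]: 0x85 ⊕ 0x52 ⊕ 0x81 = 0x56.
P'[2]: 0x66 ⊕ 0xBE ⊕ 0xA6 = 0x7E.
P'[3]: 0xC9 ⊕ 0x10 ⊕ 0xB1 = 0x68.

P'[1] = 0x56, P'[2] = 0x7E, P'[3] = 0x68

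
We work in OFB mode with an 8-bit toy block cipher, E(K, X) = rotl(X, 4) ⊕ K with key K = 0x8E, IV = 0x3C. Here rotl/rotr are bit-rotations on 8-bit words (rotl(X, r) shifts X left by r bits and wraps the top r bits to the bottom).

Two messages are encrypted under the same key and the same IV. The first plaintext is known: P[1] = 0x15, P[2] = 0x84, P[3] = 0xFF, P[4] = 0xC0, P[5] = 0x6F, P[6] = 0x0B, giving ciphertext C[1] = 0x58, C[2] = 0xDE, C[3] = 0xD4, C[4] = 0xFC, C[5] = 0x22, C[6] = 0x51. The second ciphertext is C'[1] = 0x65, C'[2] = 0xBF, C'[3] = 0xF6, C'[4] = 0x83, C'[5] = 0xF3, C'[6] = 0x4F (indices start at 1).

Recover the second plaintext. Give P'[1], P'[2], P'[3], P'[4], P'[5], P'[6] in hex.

In OFB with a reused IV, both messages share the same keystream S_i, so C_i ⊕ C'_i = P_i ⊕ P'_i and thus P'_i = P_i ⊕ C_i ⊕ C'_i.
P'[1]: 0x15 ⊕ 0x58 ⊕ 0x65 = 0x28.
P'[2]: 0x84 ⊕ 0xDE ⊕ 0xBF = 0xE5.
P'[3]: 0xFF ⊕ 0xD4 ⊕ 0xF6 = 0xDD.
P'[4]: 0xC0 ⊕ 0xFC ⊕ 0x83 = 0xBF.
P'[5]: 0x6F ⊕ 0x22 ⊕ 0xF3 = 0xBE.
P'[6]: 0x0B ⊕ 0x51 ⊕ 0x4F = 0x15.

P'[1] = 0x28, P'[2] = 0xE5, P'[3] = 0xDD, P'[4] = 0xBF, P'[5] = 0xBE, P'[6] = 0x15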